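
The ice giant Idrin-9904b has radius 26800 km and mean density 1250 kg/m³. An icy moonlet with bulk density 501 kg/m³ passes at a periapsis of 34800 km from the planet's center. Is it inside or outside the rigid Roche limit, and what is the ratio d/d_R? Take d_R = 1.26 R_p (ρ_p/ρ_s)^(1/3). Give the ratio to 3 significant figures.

d_R = 1.26 × (26800 km) × (1250/501)^(1/3) = 45800 km
d/d_R = (34800) / (45800) = 0.760
Since d/d_R < 1, the body is inside the Roche limit.

inside; d/d_R ≈ 0.760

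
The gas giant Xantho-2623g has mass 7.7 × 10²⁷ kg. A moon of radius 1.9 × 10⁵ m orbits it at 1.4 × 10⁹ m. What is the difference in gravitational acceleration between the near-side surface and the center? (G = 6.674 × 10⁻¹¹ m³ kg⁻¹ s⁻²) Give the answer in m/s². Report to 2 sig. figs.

Δg = 2GMr/d³
   = 2 × (6.674 × 10⁻¹¹) × (7.7 × 10²⁷) × (1.9 × 10⁵) / (1.4 × 10⁹)³
   = 7.1 × 10⁻⁵ m/s²

7.1 × 10⁻⁵ m/s²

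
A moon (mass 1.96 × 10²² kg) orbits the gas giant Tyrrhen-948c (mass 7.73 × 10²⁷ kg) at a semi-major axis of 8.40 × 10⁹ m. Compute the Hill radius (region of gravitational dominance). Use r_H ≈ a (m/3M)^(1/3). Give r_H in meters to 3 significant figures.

r_H ≈ a (m/3M)^(1/3)
    = (8.40 × 10⁹) × (1.96 × 10²² / (3 × 7.73 × 10²⁷))^(1/3)
    = 7.94 × 10⁷ m

7.94 × 10⁷ m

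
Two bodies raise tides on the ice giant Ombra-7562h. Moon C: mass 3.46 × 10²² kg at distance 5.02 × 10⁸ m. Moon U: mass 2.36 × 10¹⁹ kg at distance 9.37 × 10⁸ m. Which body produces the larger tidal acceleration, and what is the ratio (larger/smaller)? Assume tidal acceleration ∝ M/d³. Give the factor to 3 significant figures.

Tidal stretch scales as M/d³; compute that for each body.
Moon C: (3.46 × 10²²) / (5.02 × 10⁸)³ = 2.735 × 10⁻⁴
Moon U: (2.36 × 10¹⁹) / (9.37 × 10⁸)³ = 2.869 × 10⁻⁸
Ratio (larger/smaller) = 9530

Moon C, by a factor of ≈ 9530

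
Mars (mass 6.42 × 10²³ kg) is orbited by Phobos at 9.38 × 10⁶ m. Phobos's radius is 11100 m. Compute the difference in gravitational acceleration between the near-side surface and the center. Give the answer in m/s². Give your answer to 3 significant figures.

Δa = 2GMr/d³
   = 2 × (6.674 × 10⁻¹¹) × (6.42 × 10²³) × (11100) / (9.38 × 10⁶)³
   = 1.15 × 10⁻³ m/s²

1.15 × 10⁻³ m/s²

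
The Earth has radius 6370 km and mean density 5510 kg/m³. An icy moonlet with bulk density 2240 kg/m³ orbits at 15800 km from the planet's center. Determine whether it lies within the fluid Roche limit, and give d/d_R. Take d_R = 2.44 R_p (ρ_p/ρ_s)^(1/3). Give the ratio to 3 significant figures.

d_R = 2.44 × (6370 km) × (5510/2240)^(1/3) = 20980 km
d/d_R = (15800) / (20980) = 0.753
Since d/d_R < 1, the body is inside the Roche limit.

inside; d/d_R ≈ 0.753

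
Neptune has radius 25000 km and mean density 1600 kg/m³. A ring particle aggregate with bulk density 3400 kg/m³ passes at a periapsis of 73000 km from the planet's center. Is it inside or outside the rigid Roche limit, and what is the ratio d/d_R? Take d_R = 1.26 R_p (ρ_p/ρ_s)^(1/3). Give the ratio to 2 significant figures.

d_R = 1.26 × (25000 km) × (1600/3400)^(1/3) = 24500 km
d/d_R = (73000) / (24500) = 3.0
Since d/d_R > 1, the body is outside the Roche limit.

outside; d/d_R ≈ 3.0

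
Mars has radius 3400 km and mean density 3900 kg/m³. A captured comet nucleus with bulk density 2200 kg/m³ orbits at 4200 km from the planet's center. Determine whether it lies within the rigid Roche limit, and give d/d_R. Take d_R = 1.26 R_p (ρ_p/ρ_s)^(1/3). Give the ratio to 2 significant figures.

inside; d/d_R ≈ 0.81

d_R = 1.26 × (3400 km) × (3900/2200)^(1/3) = 5185 km
d/d_R = (4200) / (5185) = 0.81
Since d/d_R < 1, the body is inside the Roche limit.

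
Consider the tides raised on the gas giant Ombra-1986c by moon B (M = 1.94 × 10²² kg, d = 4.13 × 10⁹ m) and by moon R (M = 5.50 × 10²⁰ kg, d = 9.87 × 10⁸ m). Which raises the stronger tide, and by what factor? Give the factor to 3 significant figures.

Tidal stretch scales as M/d³; compute that for each body.
Moon B: (1.94 × 10²²) / (4.13 × 10⁹)³ = 2.754 × 10⁻⁷
Moon R: (5.50 × 10²⁰) / (9.87 × 10⁸)³ = 5.720 × 10⁻⁷
Ratio (larger/smaller) = 2.08

Moon R, by a factor of ≈ 2.08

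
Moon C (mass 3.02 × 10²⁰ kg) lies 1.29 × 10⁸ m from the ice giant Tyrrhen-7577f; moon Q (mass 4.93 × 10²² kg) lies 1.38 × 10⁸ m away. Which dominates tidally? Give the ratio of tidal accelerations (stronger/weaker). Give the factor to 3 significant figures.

Moon Q, by a factor of ≈ 133

Tidal stretch scales as M/d³; compute that for each body.
Moon C: (3.02 × 10²⁰) / (1.29 × 10⁸)³ = 1.407 × 10⁻⁴
Moon Q: (4.93 × 10²²) / (1.38 × 10⁸)³ = 1.876 × 10⁻²
Ratio (larger/smaller) = 133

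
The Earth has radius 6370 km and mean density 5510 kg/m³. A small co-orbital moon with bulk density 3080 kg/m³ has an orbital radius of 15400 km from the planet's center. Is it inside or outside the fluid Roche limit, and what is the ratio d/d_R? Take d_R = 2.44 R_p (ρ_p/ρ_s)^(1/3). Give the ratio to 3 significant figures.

d_R = 2.44 × (6370 km) × (5510/3080)^(1/3) = 18870 km
d/d_R = (15400) / (18870) = 0.816
Since d/d_R < 1, the body is inside the Roche limit.

inside; d/d_R ≈ 0.816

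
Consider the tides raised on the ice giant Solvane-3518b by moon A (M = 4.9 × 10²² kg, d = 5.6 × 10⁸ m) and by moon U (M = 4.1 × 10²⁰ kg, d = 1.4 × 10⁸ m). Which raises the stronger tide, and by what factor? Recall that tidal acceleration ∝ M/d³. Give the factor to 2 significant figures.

Tidal acceleration ∝ M/d³, so compare M/d³ for each.
Moon A: (4.9 × 10²²) / (5.6 × 10⁸)³ = 2.790 × 10⁻⁴
Moon U: (4.1 × 10²⁰) / (1.4 × 10⁸)³ = 1.494 × 10⁻⁴
Ratio (larger/smaller) = 1.9

Moon A, by a factor of ≈ 1.9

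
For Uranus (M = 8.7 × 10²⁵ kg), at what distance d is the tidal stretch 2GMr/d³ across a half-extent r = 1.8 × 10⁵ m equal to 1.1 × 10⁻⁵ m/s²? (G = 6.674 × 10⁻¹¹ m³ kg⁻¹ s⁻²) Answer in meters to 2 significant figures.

5.7 × 10⁸ m

2GMr/d³ = a_tidal  ⇒  d = (2GMr / a_tidal)^(1/3)
d = (2 × 6.674×10⁻¹¹ × (8.7 × 10²⁵) × (1.8 × 10⁵) / (1.1 × 10⁻⁵))^(1/3)
  = 5.7 × 10⁸ m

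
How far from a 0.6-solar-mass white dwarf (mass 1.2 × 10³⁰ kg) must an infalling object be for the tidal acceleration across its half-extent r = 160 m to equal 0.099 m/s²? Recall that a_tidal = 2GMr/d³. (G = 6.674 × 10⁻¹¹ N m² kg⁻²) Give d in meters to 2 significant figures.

2GMr/d³ = a_tidal  ⇒  d = (2GMr / a_tidal)^(1/3)
d = (2 × 6.674×10⁻¹¹ × (1.2 × 10³⁰) × (160) / (0.099))^(1/3)
  = 6.4 × 10⁷ m

6.4 × 10⁷ m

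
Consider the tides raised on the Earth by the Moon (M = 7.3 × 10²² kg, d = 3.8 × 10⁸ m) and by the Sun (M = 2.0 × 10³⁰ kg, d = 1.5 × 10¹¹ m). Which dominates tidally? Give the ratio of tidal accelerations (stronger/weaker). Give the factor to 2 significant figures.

Tidal acceleration ∝ M/d³, so compare M/d³ for each.
The Moon: (7.3 × 10²²) / (3.8 × 10⁸)³ = 1.330 × 10⁻³
The Sun: (2.0 × 10³⁰) / (1.5 × 10¹¹)³ = 5.926 × 10⁻⁴
Ratio (larger/smaller) = 2.2

The Moon, by a factor of ≈ 2.2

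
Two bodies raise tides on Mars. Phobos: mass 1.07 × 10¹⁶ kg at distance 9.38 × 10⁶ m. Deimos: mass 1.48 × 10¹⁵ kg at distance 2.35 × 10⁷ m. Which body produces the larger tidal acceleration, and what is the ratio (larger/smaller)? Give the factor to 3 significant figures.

Phobos, by a factor of ≈ 114

Tidal stretch scales as M/d³; compute that for each body.
Phobos: (1.07 × 10¹⁶) / (9.38 × 10⁶)³ = 1.297 × 10⁻⁵
Deimos: (1.48 × 10¹⁵) / (2.35 × 10⁷)³ = 1.140 × 10⁻⁷
Ratio (larger/smaller) = 114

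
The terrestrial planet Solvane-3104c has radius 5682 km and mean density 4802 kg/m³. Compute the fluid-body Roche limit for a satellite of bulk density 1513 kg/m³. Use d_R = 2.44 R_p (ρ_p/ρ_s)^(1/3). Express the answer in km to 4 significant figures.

d_R = 2.44 × 5682 km × (4802/1513)^(1/3)
    = 20370 km

20370 km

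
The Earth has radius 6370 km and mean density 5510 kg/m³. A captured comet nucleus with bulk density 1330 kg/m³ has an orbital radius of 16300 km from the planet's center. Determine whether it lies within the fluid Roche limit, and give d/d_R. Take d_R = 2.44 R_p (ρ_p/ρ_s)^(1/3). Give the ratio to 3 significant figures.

inside; d/d_R ≈ 0.653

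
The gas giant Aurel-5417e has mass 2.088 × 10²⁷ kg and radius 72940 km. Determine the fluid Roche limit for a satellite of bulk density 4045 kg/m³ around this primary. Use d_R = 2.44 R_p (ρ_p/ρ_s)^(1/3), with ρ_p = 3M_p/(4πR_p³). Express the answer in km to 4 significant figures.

1.214 × 10⁵ km

ρ_p = 3M_p/(4πR_p³) = 3 × (2.088 × 10²⁷) / (4π × (7.294 × 10⁷ m)³) = 1285 kg/m³
d_R = 2.44 × 72940 km × (1285/4045)^(1/3)
    = 1.214 × 10⁵ km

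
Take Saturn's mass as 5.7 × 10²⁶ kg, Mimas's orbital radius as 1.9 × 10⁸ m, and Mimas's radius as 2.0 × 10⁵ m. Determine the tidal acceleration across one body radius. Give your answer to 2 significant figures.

Differencing GM/(d−r)² and GM/d² to first order in r/d gives 2GMr/d³.
Δg = 2GMr/d³
   = 2 × (6.674 × 10⁻¹¹) × (5.7 × 10²⁶) × (2.0 × 10⁵) / (1.9 × 10⁸)³
   = 2.2 × 10⁻³ m/s²

2.2 × 10⁻³ m/s²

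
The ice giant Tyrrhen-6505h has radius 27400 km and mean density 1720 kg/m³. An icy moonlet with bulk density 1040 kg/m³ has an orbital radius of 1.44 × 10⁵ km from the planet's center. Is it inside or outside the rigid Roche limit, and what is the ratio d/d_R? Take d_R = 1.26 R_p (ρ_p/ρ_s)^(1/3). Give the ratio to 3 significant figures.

outside; d/d_R ≈ 3.53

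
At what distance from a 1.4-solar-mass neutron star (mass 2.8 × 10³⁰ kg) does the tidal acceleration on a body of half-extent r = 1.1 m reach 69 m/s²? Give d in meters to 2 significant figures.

2GMr/d³ = a_tidal  ⇒  d = (2GMr / a_tidal)^(1/3)
d = (2 × 6.674×10⁻¹¹ × (2.8 × 10³⁰) × (1.1) / (69))^(1/3)
  = 1.8 × 10⁶ m

1.8 × 10⁶ m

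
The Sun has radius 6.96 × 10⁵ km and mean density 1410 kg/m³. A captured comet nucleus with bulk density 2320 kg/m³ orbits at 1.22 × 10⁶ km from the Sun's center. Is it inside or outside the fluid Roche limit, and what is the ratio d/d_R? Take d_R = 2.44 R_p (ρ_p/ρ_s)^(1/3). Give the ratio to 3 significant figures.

d_R = 2.44 × (6.96 × 10⁵ km) × (1410/2320)^(1/3) = 1.438 × 10⁶ km
d/d_R = (1.22 × 10⁶) / (1.438 × 10⁶) = 0.848
Since d/d_R < 1, the body is inside the Roche limit.

inside; d/d_R ≈ 0.848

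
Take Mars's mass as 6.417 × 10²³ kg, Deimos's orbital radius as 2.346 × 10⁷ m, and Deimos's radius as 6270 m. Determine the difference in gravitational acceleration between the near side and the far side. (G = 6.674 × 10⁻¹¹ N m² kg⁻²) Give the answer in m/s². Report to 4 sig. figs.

8.319 × 10⁻⁵ m/s²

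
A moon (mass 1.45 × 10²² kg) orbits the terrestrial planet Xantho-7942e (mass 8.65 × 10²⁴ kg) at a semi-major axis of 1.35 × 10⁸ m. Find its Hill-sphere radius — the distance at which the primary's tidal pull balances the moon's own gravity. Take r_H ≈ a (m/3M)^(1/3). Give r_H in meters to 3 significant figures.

1.11 × 10⁷ m

r_H ≈ a (m/3M)^(1/3)
    = (1.35 × 10⁸) × (1.45 × 10²² / (3 × 8.65 × 10²⁴))^(1/3)
    = 1.11 × 10⁷ m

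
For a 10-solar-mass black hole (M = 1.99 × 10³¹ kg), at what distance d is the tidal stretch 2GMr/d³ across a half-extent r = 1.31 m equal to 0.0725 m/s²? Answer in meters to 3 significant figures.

3.63 × 10⁷ m

2GMr/d³ = a_tidal  ⇒  d = (2GMr / a_tidal)^(1/3)
d = (2 × 6.674×10⁻¹¹ × (1.99 × 10³¹) × (1.31) / (0.0725))^(1/3)
  = 3.63 × 10⁷ m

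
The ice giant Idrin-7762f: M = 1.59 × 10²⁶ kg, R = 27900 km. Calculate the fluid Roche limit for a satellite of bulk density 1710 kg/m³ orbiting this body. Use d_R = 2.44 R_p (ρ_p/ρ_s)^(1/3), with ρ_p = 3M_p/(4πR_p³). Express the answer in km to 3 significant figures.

68600 km

ρ_p = 3M_p/(4πR_p³) = 3 × (1.59 × 10²⁶) / (4π × (2.79 × 10⁷ m)³) = 1750 kg/m³
d_R = 2.44 × 27900 km × (1750/1710)^(1/3)
    = 68600 km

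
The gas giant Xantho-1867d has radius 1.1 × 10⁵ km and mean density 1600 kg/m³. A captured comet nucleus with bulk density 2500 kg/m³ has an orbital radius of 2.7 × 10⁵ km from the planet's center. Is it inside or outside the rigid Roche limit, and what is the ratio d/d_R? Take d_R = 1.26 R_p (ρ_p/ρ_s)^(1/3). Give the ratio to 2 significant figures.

outside; d/d_R ≈ 2.3

d_R = 1.26 × (1.1 × 10⁵ km) × (1600/2500)^(1/3) = 1.194 × 10⁵ km
d/d_R = (2.7 × 10⁵) / (1.194 × 10⁵) = 2.3
Since d/d_R > 1, the body is outside the Roche limit.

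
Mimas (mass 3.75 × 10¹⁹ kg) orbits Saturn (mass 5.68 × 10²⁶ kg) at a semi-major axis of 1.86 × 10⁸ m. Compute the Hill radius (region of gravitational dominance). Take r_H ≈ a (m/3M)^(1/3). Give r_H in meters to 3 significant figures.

5.21 × 10⁵ m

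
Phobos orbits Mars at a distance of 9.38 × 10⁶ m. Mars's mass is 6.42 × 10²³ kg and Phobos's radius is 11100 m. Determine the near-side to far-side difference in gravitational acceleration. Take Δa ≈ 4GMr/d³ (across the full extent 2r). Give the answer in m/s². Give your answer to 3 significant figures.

The field gradient is 2GM/d³; across the full diameter 2r the difference is 4GMr/d³.
a_tidal = 4GMr/d³
        = 4 × (6.674 × 10⁻¹¹) × (6.42 × 10²³) × (11100) / (9.38 × 10⁶)³
        = 2.31 × 10⁻³ m/s²

2.31 × 10⁻³ m/s²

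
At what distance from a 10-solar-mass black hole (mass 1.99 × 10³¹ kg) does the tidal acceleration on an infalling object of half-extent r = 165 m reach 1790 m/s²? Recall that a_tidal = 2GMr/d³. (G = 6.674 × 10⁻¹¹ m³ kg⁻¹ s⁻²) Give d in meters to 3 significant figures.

2GMr/d³ = a_tidal  ⇒  d = (2GMr / a_tidal)^(1/3)
d = (2 × 6.674×10⁻¹¹ × (1.99 × 10³¹) × (165) / (1790))^(1/3)
  = 6.26 × 10⁶ m

6.26 × 10⁶ m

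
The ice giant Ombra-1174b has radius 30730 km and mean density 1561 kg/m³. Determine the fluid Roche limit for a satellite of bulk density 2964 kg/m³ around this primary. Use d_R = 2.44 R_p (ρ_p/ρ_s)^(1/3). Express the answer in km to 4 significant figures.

60550 km

d_R = 2.44 × 30730 km × (1561/2964)^(1/3)
    = 60550 km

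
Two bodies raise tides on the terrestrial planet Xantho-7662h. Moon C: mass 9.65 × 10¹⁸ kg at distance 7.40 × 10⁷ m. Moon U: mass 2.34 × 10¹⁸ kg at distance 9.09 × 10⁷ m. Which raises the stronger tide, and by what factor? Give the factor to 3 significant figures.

Moon C, by a factor of ≈ 7.64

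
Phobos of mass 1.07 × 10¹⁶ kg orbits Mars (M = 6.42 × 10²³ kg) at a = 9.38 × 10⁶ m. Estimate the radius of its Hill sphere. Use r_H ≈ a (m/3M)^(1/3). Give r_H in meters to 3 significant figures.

1.66 × 10⁴ m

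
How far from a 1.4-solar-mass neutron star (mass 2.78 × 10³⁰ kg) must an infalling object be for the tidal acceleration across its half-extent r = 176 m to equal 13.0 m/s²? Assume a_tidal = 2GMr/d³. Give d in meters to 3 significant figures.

1.71 × 10⁷ m

2GMr/d³ = a_tidal  ⇒  d = (2GMr / a_tidal)^(1/3)
d = (2 × 6.674×10⁻¹¹ × (2.78 × 10³⁰) × (176) / (13.0))^(1/3)
  = 1.71 × 10⁷ m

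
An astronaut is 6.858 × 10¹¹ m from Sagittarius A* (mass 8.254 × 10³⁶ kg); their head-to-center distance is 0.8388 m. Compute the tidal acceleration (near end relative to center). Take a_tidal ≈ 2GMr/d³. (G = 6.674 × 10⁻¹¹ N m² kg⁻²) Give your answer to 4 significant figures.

2.865 × 10⁻⁹ m/s²

The tidal stretch is the gradient of GM/d² times the body's extent r, hence the 1/d³ dependence.
Δg = 2GMr/d³
   = 2 × (6.674 × 10⁻¹¹) × (8.254 × 10³⁶) × (0.8388) / (6.858 × 10¹¹)³
   = 2.865 × 10⁻⁹ m/s²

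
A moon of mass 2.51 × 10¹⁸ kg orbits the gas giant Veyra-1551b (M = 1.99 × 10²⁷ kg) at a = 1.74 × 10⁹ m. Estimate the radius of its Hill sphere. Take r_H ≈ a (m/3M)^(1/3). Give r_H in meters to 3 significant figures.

1.30 × 10⁶ m

r_H ≈ a (m/3M)^(1/3)
    = (1.74 × 10⁹) × (2.51 × 10¹⁸ / (3 × 1.99 × 10²⁷))^(1/3)
    = 1.30 × 10⁶ m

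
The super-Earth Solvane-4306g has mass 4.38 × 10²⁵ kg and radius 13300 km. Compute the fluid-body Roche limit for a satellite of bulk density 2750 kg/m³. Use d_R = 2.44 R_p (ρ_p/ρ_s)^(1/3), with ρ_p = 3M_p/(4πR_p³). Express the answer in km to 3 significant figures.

ρ_p = 3M_p/(4πR_p³) = 3 × (4.38 × 10²⁵) / (4π × (1.33 × 10⁷ m)³) = 4440 kg/m³
d_R = 2.44 × 13300 km × (4440/2750)^(1/3)
    = 38100 km

38100 km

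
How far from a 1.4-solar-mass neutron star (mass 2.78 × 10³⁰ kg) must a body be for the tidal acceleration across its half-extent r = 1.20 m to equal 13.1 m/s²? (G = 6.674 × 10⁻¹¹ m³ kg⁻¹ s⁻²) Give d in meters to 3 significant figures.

3.24 × 10⁶ m

2GMr/d³ = a_tidal  ⇒  d = (2GMr / a_tidal)^(1/3)
d = (2 × 6.674×10⁻¹¹ × (2.78 × 10³⁰) × (1.20) / (13.1))^(1/3)
  = 3.24 × 10⁶ m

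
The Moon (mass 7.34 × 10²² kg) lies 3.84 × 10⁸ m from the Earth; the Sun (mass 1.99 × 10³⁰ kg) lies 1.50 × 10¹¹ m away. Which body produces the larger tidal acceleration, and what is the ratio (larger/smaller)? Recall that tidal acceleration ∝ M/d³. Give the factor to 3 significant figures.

Tidal stretch scales as M/d³; compute that for each body.
The Moon: (7.34 × 10²²) / (3.84 × 10⁸)³ = 1.296 × 10⁻³
The Sun: (1.99 × 10³⁰) / (1.50 × 10¹¹)³ = 5.896 × 10⁻⁴
Ratio (larger/smaller) = 2.20

The Moon, by a factor of ≈ 2.20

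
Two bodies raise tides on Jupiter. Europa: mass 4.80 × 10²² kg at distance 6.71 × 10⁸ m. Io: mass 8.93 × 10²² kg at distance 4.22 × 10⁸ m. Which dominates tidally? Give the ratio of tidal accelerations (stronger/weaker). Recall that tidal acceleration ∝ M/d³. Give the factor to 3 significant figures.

Tidal acceleration ∝ M/d³, so compare M/d³ for each.
Europa: (4.80 × 10²²) / (6.71 × 10⁸)³ = 1.589 × 10⁻⁴
Io: (8.93 × 10²²) / (4.22 × 10⁸)³ = 1.188 × 10⁻³
Ratio (larger/smaller) = 7.48

Io, by a factor of ≈ 7.48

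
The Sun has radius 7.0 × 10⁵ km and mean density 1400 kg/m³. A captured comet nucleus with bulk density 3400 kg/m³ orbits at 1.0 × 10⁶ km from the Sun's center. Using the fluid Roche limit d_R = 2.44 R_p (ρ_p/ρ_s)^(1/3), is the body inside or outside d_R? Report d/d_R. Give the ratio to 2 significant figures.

d_R = 2.44 × (7.0 × 10⁵ km) × (1400/3400)^(1/3) = 1.271 × 10⁶ km
d/d_R = (1.0 × 10⁶) / (1.271 × 10⁶) = 0.79
Since d/d_R < 1, the body is inside the Roche limit.

inside; d/d_R ≈ 0.79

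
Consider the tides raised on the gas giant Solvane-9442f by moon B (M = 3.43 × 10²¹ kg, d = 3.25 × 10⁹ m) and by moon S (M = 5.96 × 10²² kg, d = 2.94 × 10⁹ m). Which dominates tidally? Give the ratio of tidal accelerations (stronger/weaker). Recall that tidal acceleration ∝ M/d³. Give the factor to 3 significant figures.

Tidal stretch scales as M/d³; compute that for each body.
Moon B: (3.43 × 10²¹) / (3.25 × 10⁹)³ = 9.992 × 10⁻⁸
Moon S: (5.96 × 10²²) / (2.94 × 10⁹)³ = 2.345 × 10⁻⁶
Ratio (larger/smaller) = 23.5

Moon S, by a factor of ≈ 23.5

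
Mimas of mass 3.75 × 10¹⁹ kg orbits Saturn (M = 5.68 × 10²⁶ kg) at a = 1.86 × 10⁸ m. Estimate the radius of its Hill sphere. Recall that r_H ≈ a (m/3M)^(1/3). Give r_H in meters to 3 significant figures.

r_H ≈ a (m/3M)^(1/3)
    = (1.86 × 10⁸) × (3.75 × 10¹⁹ / (3 × 5.68 × 10²⁶))^(1/3)
    = 5.21 × 10⁵ m

5.21 × 10⁵ m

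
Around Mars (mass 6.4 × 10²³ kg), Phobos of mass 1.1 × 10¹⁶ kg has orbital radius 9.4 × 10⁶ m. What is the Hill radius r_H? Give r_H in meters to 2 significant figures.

r_H ≈ a (m/3M)^(1/3)
    = (9.4 × 10⁶) × (1.1 × 10¹⁶ / (3 × 6.4 × 10²³))^(1/3)
    = 1.7 × 10⁴ m

1.7 × 10⁴ m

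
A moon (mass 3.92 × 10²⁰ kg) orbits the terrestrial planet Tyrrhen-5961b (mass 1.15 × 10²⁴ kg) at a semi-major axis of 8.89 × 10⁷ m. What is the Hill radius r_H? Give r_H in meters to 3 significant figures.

4.31 × 10⁶ m

r_H ≈ a (m/3M)^(1/3)
    = (8.89 × 10⁷) × (3.92 × 10²⁰ / (3 × 1.15 × 10²⁴))^(1/3)
    = 4.31 × 10⁶ m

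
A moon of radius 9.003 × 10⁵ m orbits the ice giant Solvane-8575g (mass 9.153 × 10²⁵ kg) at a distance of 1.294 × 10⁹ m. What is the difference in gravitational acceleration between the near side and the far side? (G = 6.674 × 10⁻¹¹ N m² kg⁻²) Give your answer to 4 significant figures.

a_tidal = 4GMr/d³
        = 4 × (6.674 × 10⁻¹¹) × (9.153 × 10²⁵) × (9.003 × 10⁵) / (1.294 × 10⁹)³
        = 1.015 × 10⁻⁵ m/s²

1.015 × 10⁻⁵ m/s²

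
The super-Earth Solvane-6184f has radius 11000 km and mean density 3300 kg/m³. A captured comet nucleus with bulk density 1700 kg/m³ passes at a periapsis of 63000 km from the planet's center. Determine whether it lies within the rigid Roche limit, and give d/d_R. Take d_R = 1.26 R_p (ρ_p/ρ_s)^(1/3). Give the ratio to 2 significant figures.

d_R = 1.26 × (11000 km) × (3300/1700)^(1/3) = 17290 km
d/d_R = (63000) / (17290) = 3.6
Since d/d_R > 1, the body is outside the Roche limit.

outside; d/d_R ≈ 3.6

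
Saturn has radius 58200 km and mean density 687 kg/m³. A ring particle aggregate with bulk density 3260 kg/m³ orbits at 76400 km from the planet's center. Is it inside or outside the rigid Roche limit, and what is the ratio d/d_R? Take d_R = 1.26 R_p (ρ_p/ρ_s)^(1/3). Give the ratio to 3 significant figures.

d_R = 1.26 × (58200 km) × (687/3260)^(1/3) = 43640 km
d/d_R = (76400) / (43640) = 1.75
Since d/d_R > 1, the body is outside the Roche limit.

outside; d/d_R ≈ 1.75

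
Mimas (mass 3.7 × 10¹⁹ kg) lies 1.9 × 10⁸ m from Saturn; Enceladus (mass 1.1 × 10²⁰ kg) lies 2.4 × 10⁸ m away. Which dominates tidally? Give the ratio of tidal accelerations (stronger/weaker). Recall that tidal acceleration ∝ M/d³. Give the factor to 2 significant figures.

Enceladus, by a factor of ≈ 1.5

Tidal stretch scales as M/d³; compute that for each body.
Mimas: (3.7 × 10¹⁹) / (1.9 × 10⁸)³ = 5.394 × 10⁻⁶
Enceladus: (1.1 × 10²⁰) / (2.4 × 10⁸)³ = 7.957 × 10⁻⁶
Ratio (larger/smaller) = 1.5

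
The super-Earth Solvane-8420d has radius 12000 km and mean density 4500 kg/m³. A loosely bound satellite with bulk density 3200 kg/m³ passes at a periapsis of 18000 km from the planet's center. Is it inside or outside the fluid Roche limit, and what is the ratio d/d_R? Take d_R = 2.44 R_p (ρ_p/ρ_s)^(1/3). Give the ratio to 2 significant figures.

d_R = 2.44 × (12000 km) × (4500/3200)^(1/3) = 32800 km
d/d_R = (18000) / (32800) = 0.55
Since d/d_R < 1, the body is inside the Roche limit.

inside; d/d_R ≈ 0.55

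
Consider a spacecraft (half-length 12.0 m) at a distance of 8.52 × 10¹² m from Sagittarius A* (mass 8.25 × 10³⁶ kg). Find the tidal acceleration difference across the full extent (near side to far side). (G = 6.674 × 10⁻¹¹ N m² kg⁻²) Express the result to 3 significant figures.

4.27 × 10⁻¹¹ m/s²

Differencing GM/(d−r)² and GM/(d+r)² to first order in r/d gives 4GMr/d³.
Δa = 4GMr/d³
   = 4 × (6.674 × 10⁻¹¹) × (8.25 × 10³⁶) × (12.0) / (8.52 × 10¹²)³
   = 4.27 × 10⁻¹¹ m/s²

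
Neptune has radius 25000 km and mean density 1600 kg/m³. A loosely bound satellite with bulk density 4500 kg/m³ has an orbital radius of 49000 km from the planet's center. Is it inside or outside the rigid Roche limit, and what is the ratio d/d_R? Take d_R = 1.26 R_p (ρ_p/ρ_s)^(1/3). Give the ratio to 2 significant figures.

outside; d/d_R ≈ 2.2

d_R = 1.26 × (25000 km) × (1600/4500)^(1/3) = 22320 km
d/d_R = (49000) / (22320) = 2.2
Since d/d_R > 1, the body is outside the Roche limit.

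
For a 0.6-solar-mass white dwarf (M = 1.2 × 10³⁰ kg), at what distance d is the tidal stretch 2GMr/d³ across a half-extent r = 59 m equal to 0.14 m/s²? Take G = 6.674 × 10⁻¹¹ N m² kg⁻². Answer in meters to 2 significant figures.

2GMr/d³ = a_tidal  ⇒  d = (2GMr / a_tidal)^(1/3)
d = (2 × 6.674×10⁻¹¹ × (1.2 × 10³⁰) × (59) / (0.14))^(1/3)
  = 4.1 × 10⁷ m

4.1 × 10⁷ m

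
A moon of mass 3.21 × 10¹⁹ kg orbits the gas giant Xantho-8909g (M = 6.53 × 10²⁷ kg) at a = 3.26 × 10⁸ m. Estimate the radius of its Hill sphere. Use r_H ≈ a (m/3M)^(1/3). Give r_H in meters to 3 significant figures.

r_H ≈ a (m/3M)^(1/3)
    = (3.26 × 10⁸) × (3.21 × 10¹⁹ / (3 × 6.53 × 10²⁷))^(1/3)
    = 3.84 × 10⁵ m

3.84 × 10⁵ m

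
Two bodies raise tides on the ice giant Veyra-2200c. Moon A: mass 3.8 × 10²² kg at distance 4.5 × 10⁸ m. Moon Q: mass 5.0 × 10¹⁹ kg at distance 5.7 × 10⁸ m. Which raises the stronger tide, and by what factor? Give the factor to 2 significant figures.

Compare M/d³ for the two perturbers:
Moon A: (3.8 × 10²²) / (4.5 × 10⁸)³ = 4.170 × 10⁻⁴
Moon Q: (5.0 × 10¹⁹) / (5.7 × 10⁸)³ = 2.700 × 10⁻⁷
Ratio (larger/smaller) = 1500

Moon A, by a factor of ≈ 1500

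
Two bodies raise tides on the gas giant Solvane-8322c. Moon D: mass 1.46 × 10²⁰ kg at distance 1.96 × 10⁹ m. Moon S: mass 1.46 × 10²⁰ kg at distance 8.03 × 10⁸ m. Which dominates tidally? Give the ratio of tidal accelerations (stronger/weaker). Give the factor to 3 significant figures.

Moon S, by a factor of ≈ 14.5

The tide-raising term goes as M/d³ (the gradient of a 1/d² field).
Moon D: (1.46 × 10²⁰) / (1.96 × 10⁹)³ = 1.939 × 10⁻⁸
Moon S: (1.46 × 10²⁰) / (8.03 × 10⁸)³ = 2.820 × 10⁻⁷
Ratio (larger/smaller) = 14.5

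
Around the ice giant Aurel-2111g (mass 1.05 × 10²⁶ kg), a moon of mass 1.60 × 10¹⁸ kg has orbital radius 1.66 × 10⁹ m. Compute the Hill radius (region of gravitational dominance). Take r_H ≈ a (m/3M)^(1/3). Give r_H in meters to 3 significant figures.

2.85 × 10⁶ m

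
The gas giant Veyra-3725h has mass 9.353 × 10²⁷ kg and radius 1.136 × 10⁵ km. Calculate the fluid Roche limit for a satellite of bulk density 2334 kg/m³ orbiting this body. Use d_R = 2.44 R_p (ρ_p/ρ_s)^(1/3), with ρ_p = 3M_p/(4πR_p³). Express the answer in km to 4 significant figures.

2.404 × 10⁵ km

ρ_p = 3M_p/(4πR_p³) = 3 × (9.353 × 10²⁷) / (4π × (1.136 × 10⁸ m)³) = 1523 kg/m³
d_R = 2.44 × 1.136 × 10⁵ km × (1523/2334)^(1/3)
    = 2.404 × 10⁵ km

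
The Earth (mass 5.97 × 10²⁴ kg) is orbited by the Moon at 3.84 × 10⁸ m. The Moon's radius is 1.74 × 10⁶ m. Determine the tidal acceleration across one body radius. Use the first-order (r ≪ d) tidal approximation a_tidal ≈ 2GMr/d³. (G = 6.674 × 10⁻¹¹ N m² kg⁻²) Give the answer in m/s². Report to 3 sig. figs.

a_tidal = 2GMr/d³
        = 2 × (6.674 × 10⁻¹¹) × (5.97 × 10²⁴) × (1.74 × 10⁶) / (3.84 × 10⁸)³
        = 2.45 × 10⁻⁵ m/s²

2.45 × 10⁻⁵ m/s²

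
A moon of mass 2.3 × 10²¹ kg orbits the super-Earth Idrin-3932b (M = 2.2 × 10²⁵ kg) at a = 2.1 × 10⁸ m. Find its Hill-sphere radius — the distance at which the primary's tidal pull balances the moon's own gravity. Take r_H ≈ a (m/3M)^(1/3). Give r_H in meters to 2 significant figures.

r_H ≈ a (m/3M)^(1/3)
    = (2.1 × 10⁸) × (2.3 × 10²¹ / (3 × 2.2 × 10²⁵))^(1/3)
    = 6.9 × 10⁶ m

6.9 × 10⁶ m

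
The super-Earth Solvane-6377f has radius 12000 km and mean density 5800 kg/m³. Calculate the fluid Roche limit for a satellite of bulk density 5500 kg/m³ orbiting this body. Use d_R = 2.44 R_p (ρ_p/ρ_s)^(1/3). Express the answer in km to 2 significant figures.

d_R = 2.44 × 12000 km × (5800/5500)^(1/3)
    = 30000 km

30000 km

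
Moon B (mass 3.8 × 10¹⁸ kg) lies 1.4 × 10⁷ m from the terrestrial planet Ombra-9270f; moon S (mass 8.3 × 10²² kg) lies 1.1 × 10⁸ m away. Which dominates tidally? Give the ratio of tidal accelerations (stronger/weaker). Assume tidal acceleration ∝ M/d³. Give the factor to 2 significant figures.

The tide-raising term goes as M/d³ (the gradient of a 1/d² field).
Moon B: (3.8 × 10¹⁸) / (1.4 × 10⁷)³ = 1.385 × 10⁻³
Moon S: (8.3 × 10²²) / (1.1 × 10⁸)³ = 6.236 × 10⁻²
Ratio (larger/smaller) = 45

Moon S, by a factor of ≈ 45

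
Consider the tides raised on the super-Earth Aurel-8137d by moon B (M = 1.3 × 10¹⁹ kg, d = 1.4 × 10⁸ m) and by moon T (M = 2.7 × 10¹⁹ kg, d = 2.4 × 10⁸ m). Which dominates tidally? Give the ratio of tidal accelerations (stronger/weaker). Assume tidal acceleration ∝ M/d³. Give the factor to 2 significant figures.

Tidal acceleration ∝ M/d³, so compare M/d³ for each.
Moon B: (1.3 × 10¹⁹) / (1.4 × 10⁸)³ = 4.738 × 10⁻⁶
Moon T: (2.7 × 10¹⁹) / (2.4 × 10⁸)³ = 1.953 × 10⁻⁶
Ratio (larger/smaller) = 2.4

Moon B, by a factor of ≈ 2.4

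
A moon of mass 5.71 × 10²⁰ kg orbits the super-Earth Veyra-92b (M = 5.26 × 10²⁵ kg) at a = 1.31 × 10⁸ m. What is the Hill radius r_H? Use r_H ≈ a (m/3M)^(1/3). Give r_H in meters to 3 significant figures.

r_H ≈ a (m/3M)^(1/3)
    = (1.31 × 10⁸) × (5.71 × 10²⁰ / (3 × 5.26 × 10²⁵))^(1/3)
    = 2.01 × 10⁶ m

2.01 × 10⁶ m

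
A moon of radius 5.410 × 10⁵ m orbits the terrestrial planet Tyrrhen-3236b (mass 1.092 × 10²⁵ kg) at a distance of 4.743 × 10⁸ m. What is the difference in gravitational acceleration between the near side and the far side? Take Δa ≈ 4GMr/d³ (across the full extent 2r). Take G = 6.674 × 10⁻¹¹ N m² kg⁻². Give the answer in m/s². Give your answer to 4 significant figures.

1.478 × 10⁻⁵ m/s²

Near-to-far spans 2r, so the tidal difference is twice the near-to-center value: 4GMr/d³.
Δa = 4GMr/d³
   = 4 × (6.674 × 10⁻¹¹) × (1.092 × 10²⁵) × (5.410 × 10⁵) / (4.743 × 10⁸)³
   = 1.478 × 10⁻⁵ m/s²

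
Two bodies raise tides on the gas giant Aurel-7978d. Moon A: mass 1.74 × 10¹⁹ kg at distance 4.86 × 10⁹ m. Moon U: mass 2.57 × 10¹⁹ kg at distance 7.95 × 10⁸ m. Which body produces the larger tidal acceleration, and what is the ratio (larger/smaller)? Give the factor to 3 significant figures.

Moon U, by a factor of ≈ 337

Compare M/d³ for the two perturbers:
Moon A: (1.74 × 10¹⁹) / (4.86 × 10⁹)³ = 1.516 × 10⁻¹⁰
Moon U: (2.57 × 10¹⁹) / (7.95 × 10⁸)³ = 5.115 × 10⁻⁸
Ratio (larger/smaller) = 337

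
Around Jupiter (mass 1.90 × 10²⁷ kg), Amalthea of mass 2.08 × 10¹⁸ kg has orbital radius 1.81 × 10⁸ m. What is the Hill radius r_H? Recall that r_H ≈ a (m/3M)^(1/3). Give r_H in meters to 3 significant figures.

r_H ≈ a (m/3M)^(1/3)
    = (1.81 × 10⁸) × (2.08 × 10¹⁸ / (3 × 1.90 × 10²⁷))^(1/3)
    = 1.29 × 10⁵ m

1.29 × 10⁵ m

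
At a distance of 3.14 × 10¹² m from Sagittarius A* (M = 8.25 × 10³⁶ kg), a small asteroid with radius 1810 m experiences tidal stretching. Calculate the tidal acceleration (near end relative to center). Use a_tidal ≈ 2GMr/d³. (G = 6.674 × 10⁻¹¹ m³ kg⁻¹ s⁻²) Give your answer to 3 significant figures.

6.44 × 10⁻⁸ m/s²

Δa = 2GMr/d³
   = 2 × (6.674 × 10⁻¹¹) × (8.25 × 10³⁶) × (1810) / (3.14 × 10¹²)³
   = 6.44 × 10⁻⁸ m/s²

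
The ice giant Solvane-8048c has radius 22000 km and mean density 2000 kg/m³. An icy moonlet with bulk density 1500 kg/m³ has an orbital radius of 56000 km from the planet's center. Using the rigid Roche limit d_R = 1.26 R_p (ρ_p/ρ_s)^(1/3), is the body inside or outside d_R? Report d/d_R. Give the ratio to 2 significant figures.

d_R = 1.26 × (22000 km) × (2000/1500)^(1/3) = 30510 km
d/d_R = (56000) / (30510) = 1.8
Since d/d_R > 1, the body is outside the Roche limit.

outside; d/d_R ≈ 1.8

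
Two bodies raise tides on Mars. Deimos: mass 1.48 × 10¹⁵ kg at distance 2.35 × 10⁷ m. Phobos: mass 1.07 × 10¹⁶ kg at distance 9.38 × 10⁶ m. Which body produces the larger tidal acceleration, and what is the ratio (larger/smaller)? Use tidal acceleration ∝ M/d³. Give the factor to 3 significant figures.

Phobos, by a factor of ≈ 114

Tidal stretch scales as M/d³; compute that for each body.
Deimos: (1.48 × 10¹⁵) / (2.35 × 10⁷)³ = 1.140 × 10⁻⁷
Phobos: (1.07 × 10¹⁶) / (9.38 × 10⁶)³ = 1.297 × 10⁻⁵
Ratio (larger/smaller) = 114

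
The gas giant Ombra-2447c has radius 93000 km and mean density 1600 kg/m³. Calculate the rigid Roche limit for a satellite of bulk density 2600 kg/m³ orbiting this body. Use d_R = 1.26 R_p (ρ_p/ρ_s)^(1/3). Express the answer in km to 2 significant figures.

1.0 × 10⁵ km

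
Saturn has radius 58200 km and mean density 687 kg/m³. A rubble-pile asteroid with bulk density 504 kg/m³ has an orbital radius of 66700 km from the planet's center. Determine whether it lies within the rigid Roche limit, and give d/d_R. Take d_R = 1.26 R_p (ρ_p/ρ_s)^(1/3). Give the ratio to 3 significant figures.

inside; d/d_R ≈ 0.820

d_R = 1.26 × (58200 km) × (687/504)^(1/3) = 81310 km
d/d_R = (66700) / (81310) = 0.820
Since d/d_R < 1, the body is inside the Roche limit.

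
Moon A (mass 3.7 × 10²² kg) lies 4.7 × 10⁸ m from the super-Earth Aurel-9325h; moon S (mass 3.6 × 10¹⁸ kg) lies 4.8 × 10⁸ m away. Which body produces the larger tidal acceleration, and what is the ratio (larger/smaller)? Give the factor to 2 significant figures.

Moon A, by a factor of ≈ 11000

The tide-raising term goes as M/d³ (the gradient of a 1/d² field).
Moon A: (3.7 × 10²²) / (4.7 × 10⁸)³ = 3.564 × 10⁻⁴
Moon S: (3.6 × 10¹⁸) / (4.8 × 10⁸)³ = 3.255 × 10⁻⁸
Ratio (larger/smaller) = 11000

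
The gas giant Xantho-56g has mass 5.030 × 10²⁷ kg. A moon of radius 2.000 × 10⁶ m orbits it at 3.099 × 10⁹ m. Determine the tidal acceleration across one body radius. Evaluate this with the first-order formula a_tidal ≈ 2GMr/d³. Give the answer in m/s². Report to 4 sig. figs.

4.512 × 10⁻⁵ m/s²

Δg = 2GMr/d³
   = 2 × (6.674 × 10⁻¹¹) × (5.030 × 10²⁷) × (2.000 × 10⁶) / (3.099 × 10⁹)³
   = 4.512 × 10⁻⁵ m/s²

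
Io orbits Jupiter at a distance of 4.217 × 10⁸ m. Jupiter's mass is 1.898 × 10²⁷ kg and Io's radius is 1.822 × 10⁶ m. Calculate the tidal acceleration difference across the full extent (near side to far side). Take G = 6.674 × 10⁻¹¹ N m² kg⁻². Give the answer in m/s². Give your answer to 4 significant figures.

1.231 × 10⁻² m/s²

Differencing GM/(d−r)² and GM/(d+r)² to first order in r/d gives 4GMr/d³.
Δg = 4GMr/d³
   = 4 × (6.674 × 10⁻¹¹) × (1.898 × 10²⁷) × (1.822 × 10⁶) / (4.217 × 10⁸)³
   = 1.231 × 10⁻² m/s²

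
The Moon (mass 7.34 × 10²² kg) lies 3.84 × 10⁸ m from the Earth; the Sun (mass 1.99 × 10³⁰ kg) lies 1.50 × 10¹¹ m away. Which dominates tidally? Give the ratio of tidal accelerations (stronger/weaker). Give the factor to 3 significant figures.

The Moon, by a factor of ≈ 2.20

Tidal stretch scales as M/d³; compute that for each body.
The Moon: (7.34 × 10²²) / (3.84 × 10⁸)³ = 1.296 × 10⁻³
The Sun: (1.99 × 10³⁰) / (1.50 × 10¹¹)³ = 5.896 × 10⁻⁴
Ratio (larger/smaller) = 2.20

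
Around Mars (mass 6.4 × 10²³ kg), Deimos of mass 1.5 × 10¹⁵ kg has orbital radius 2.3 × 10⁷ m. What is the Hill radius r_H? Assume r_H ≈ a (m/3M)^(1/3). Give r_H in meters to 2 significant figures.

2.1 × 10⁴ m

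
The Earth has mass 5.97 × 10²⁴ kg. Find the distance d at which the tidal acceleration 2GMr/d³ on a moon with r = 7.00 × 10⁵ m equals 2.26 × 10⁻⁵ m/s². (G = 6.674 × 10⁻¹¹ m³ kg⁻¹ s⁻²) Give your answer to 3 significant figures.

2.91 × 10⁸ m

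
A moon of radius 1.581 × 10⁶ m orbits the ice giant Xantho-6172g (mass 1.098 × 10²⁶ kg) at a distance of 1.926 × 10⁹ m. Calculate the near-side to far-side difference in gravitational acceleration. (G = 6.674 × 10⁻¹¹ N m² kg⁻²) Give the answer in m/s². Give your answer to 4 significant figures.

6.487 × 10⁻⁶ m/s²

a_tidal = 4GMr/d³
        = 4 × (6.674 × 10⁻¹¹) × (1.098 × 10²⁶) × (1.581 × 10⁶) / (1.926 × 10⁹)³
        = 6.487 × 10⁻⁶ m/s²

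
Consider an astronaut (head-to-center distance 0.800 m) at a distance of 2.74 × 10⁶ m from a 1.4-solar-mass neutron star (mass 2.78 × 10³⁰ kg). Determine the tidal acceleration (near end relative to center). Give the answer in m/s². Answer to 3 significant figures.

Δg = 2GMr/d³
   = 2 × (6.674 × 10⁻¹¹) × (2.78 × 10³⁰) × (0.800) / (2.74 × 10⁶)³
   = 1.44 × 10¹ m/s²

1.44 × 10¹ m/s²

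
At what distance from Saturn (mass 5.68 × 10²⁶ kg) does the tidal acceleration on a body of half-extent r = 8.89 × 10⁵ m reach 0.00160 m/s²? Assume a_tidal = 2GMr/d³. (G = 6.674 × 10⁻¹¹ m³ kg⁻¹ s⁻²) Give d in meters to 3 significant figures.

3.48 × 10⁸ m

2GMr/d³ = a_tidal  ⇒  d = (2GMr / a_tidal)^(1/3)
d = (2 × 6.674×10⁻¹¹ × (5.68 × 10²⁶) × (8.89 × 10⁵) / (0.00160))^(1/3)
  = 3.48 × 10⁸ m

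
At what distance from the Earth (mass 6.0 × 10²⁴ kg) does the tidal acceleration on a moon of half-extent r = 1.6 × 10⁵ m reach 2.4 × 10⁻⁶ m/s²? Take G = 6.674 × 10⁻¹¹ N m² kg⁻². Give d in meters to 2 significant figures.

3.8 × 10⁸ m

2GMr/d³ = a_tidal  ⇒  d = (2GMr / a_tidal)^(1/3)
d = (2 × 6.674×10⁻¹¹ × (6.0 × 10²⁴) × (1.6 × 10⁵) / (2.4 × 10⁻⁶))^(1/3)
  = 3.8 × 10⁸ m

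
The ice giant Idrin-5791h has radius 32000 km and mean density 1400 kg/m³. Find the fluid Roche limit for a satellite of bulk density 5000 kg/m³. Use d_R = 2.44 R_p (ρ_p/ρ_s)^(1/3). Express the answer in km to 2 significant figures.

51000 km

d_R = 2.44 × 32000 km × (1400/5000)^(1/3)
    = 51000 km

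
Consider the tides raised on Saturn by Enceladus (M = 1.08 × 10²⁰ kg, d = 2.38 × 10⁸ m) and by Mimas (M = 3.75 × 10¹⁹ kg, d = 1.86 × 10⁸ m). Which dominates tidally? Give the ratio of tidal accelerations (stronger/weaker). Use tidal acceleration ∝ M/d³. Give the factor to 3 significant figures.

Enceladus, by a factor of ≈ 1.37

Tidal acceleration ∝ M/d³, so compare M/d³ for each.
Enceladus: (1.08 × 10²⁰) / (2.38 × 10⁸)³ = 8.011 × 10⁻⁶
Mimas: (3.75 × 10¹⁹) / (1.86 × 10⁸)³ = 5.828 × 10⁻⁶
Ratio (larger/smaller) = 1.37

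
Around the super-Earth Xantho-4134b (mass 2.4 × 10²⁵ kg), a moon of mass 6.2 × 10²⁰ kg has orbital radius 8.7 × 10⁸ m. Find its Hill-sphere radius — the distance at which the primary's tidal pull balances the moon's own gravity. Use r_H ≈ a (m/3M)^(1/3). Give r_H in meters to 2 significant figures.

r_H ≈ a (m/3M)^(1/3)
    = (8.7 × 10⁸) × (6.2 × 10²⁰ / (3 × 2.4 × 10²⁵))^(1/3)
    = 1.8 × 10⁷ m

1.8 × 10⁷ m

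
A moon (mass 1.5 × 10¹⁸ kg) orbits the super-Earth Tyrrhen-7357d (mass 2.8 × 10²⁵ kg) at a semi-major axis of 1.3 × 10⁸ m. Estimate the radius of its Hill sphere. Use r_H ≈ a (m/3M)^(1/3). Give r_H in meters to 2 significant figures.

3.4 × 10⁵ m

r_H ≈ a (m/3M)^(1/3)
    = (1.3 × 10⁸) × (1.5 × 10¹⁸ / (3 × 2.8 × 10²⁵))^(1/3)
    = 3.4 × 10⁵ m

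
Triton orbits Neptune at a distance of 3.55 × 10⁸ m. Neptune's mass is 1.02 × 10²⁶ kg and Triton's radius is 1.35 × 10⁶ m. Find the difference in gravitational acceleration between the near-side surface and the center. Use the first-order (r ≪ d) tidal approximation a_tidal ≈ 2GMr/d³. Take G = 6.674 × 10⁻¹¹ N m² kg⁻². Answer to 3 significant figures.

Differencing GM/(d−r)² and GM/d² to first order in r/d gives 2GMr/d³.
a_tidal = 2GMr/d³
        = 2 × (6.674 × 10⁻¹¹) × (1.02 × 10²⁶) × (1.35 × 10⁶) / (3.55 × 10⁸)³
        = 4.11 × 10⁻⁴ m/s²

4.11 × 10⁻⁴ m/s²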